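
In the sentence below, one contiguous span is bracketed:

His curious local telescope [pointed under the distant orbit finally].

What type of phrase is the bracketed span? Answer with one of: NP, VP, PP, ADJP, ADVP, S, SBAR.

VP

"pointed" is the head of the bracketed span, so the span is a verb phrase: VP.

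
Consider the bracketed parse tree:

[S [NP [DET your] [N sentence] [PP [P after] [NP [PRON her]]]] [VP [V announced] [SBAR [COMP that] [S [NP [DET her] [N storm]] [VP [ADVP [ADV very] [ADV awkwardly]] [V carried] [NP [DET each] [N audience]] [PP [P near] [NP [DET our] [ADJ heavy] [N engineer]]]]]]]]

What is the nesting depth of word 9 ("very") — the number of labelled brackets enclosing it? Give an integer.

Path from the root down to the word: S → VP → SBAR → S → VP → ADVP → ADV. That is 7 enclosing brackets.

7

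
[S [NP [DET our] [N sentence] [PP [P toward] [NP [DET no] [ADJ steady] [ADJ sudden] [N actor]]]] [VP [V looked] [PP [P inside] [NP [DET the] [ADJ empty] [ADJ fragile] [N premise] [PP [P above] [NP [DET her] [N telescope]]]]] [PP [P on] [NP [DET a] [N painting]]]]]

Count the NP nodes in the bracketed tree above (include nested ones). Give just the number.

5

Scanning left to right, an opening `[NP` appears at word positions 1, 4, 10, 15, 18 — 5 in total.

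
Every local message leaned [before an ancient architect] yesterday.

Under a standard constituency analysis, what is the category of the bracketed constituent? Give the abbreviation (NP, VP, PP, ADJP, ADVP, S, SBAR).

PP

"before" is the head of the bracketed span, so the span is a prepositional phrase: PP.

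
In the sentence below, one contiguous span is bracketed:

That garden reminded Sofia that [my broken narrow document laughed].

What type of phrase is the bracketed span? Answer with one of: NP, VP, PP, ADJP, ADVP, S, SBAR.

S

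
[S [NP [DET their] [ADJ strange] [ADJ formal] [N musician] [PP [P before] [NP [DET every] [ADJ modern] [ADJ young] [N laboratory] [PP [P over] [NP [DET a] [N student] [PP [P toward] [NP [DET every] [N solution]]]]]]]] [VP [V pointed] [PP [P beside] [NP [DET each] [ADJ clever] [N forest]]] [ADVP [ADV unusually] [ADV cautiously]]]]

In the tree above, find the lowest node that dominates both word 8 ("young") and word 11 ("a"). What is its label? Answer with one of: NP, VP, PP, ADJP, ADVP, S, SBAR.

NP

Both words fall inside [NP every modern young laboratory over a student toward every solution] (words 6–15), and no smaller constituent contains them both. Label: NP.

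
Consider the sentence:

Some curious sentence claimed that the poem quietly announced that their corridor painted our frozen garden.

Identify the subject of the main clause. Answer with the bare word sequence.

The subject of the main clause is the NP immediately before the verb "claimed": "some curious sentence".

some curious sentence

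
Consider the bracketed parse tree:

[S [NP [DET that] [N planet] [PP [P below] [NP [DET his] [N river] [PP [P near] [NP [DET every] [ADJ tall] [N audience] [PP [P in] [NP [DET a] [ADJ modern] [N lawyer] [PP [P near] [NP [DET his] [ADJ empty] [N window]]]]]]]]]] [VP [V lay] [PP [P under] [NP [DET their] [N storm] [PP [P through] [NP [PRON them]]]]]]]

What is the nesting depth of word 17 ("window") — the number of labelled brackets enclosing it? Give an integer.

11

Counting open brackets not yet closed at "window": [S [NP [PP [NP [PP [NP [PP [NP [PP [NP [N = 11.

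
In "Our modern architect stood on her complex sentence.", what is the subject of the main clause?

our modern architect

The subject of the main clause is the NP immediately before the verb "stood": "our modern architect".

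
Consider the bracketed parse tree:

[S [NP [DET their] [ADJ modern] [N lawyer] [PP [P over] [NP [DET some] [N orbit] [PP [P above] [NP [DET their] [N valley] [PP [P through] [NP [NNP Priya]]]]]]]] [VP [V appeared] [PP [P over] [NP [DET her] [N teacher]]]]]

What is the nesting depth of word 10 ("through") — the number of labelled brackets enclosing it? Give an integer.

Counting open brackets not yet closed at "through": [S [NP [PP [NP [PP [NP [PP [P = 8.

8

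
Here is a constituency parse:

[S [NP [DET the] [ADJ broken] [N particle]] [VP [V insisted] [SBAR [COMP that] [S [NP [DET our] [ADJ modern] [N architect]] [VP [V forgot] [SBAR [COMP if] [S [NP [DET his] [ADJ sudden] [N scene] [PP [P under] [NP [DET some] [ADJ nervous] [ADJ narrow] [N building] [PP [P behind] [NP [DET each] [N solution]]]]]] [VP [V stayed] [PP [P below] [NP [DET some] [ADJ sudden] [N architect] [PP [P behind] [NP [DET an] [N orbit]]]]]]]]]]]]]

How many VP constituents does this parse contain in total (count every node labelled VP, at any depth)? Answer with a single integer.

3

The VP constituents are: [VP insisted that our modern architect forgot if his sudden scene under some nervous narrow building behind each solution stayed below some sudden architect behind an orbit]; [VP forgot if his sudden scene under some nervous narrow building behind each solution stayed below some sudden architect behind an orbit]; [VP stayed below some sudden architect behind an orbit]. Total: 3.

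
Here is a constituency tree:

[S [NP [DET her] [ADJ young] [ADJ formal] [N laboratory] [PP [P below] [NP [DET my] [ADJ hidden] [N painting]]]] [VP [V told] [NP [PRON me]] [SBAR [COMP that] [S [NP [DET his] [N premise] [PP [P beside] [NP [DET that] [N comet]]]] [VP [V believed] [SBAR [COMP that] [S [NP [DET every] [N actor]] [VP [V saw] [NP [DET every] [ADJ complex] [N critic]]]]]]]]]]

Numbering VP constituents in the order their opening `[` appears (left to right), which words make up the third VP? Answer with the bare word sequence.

saw every complex critic

The VP opening brackets appear, in order, over: "told me that his premise beside that comet believed that every actor saw every complex critic"; "believed that every actor saw every complex critic"; "saw every complex critic". The third one spans "saw every complex critic".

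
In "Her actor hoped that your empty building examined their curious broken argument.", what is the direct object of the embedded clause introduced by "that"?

their curious broken argument

"examined" heads the VP of the embedded clause introduced by "that", and "their curious broken argument" is its direct object.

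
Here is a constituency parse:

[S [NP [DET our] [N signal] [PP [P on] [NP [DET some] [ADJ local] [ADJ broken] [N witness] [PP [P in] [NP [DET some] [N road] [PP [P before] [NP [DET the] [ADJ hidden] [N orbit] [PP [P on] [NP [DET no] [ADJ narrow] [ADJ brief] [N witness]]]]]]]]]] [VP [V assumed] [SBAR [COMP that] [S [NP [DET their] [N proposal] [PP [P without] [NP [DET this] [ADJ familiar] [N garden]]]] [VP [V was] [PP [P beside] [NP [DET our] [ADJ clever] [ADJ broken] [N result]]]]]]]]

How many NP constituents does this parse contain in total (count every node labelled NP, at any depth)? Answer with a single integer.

8

The NP constituents are: [NP our signal on some local broken witness in some road before the hidden orbit on no narrow brief witness]; [NP some local broken witness in some road before the hidden orbit on no narrow brief witness]; [NP some road before the hidden orbit on no narrow brief witness]; [NP the hidden orbit on no narrow brief witness]; [NP no narrow brief witness]; [NP their proposal without this familiar garden] …. Total: 8.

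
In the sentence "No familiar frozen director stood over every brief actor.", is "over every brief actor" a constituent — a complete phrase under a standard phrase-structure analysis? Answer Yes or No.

Yes

These words form the whole prepositional phrase headed by "over", so yes — one constituent.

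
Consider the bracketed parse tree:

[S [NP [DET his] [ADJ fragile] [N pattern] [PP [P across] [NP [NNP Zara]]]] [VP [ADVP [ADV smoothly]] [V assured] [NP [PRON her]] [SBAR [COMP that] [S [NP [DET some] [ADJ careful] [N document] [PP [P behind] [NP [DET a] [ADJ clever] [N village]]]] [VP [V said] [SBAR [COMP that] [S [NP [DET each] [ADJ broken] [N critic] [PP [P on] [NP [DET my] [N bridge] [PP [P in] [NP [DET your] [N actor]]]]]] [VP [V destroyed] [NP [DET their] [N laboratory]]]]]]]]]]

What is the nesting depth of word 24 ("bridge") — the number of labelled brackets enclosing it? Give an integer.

11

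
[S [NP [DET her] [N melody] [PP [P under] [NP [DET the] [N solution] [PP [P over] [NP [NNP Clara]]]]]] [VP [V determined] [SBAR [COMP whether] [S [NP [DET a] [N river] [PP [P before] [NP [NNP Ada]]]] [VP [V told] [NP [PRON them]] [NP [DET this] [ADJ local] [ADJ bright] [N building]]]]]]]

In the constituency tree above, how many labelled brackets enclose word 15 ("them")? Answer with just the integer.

Counting open brackets not yet closed at "them": [S [VP [SBAR [S [VP [NP [PRON = 7.

7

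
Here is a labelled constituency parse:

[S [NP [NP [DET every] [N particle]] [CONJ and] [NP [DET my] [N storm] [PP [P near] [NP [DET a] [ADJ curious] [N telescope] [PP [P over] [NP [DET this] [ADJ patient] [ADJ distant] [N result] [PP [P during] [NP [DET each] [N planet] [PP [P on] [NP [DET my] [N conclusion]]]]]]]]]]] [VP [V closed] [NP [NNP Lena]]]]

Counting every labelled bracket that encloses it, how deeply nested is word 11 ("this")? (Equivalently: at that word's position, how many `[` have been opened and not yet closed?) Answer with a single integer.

8

Counting open brackets not yet closed at "this": [S [NP [NP [PP [NP [PP [NP [DET = 8.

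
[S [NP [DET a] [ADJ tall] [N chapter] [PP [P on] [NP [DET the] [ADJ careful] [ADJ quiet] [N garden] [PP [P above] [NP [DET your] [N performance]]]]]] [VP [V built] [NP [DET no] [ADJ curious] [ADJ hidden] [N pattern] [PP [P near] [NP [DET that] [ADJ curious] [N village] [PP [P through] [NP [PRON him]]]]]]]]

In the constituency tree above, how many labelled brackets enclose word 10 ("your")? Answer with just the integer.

Path from the root down to the word: S → NP → PP → NP → PP → NP → DET. That is 7 enclosing brackets.

7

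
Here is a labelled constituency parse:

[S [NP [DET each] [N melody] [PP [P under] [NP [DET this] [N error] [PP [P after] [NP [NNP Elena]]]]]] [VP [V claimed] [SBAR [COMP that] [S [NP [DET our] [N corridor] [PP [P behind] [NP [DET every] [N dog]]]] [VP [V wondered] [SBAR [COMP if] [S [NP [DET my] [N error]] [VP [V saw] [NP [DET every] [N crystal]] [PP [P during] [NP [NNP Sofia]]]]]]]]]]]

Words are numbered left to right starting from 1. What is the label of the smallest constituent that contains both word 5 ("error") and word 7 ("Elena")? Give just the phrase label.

Both words fall inside [NP this error after Elena] (words 4–7), and no smaller constituent contains them both. Label: NP.

NP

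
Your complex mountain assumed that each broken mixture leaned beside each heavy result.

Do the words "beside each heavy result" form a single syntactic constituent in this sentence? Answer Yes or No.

Yes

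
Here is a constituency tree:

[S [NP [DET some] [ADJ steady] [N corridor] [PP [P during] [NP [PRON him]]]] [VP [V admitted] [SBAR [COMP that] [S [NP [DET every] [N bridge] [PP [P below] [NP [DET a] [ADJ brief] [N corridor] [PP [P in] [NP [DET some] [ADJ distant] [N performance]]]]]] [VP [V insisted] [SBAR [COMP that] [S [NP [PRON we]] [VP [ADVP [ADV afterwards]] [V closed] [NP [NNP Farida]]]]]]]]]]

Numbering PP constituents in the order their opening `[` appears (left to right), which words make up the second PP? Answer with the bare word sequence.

In left-to-right order the PP constituents are "during him"; "below a brief corridor in some distant performance"; "in some distant performance". Number 2 is "below a brief corridor in some distant performance".

below a brief corridor in some distant performance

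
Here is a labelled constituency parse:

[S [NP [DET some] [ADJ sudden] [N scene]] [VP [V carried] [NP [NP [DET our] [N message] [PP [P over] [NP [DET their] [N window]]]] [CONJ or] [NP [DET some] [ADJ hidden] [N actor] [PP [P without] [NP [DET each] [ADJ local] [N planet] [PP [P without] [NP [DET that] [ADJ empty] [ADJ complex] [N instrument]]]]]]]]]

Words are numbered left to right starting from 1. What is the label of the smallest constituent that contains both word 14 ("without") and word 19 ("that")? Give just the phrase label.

The smallest bracket enclosing both words is [PP without each local planet without that empty complex instrument], so the label is PP.

PP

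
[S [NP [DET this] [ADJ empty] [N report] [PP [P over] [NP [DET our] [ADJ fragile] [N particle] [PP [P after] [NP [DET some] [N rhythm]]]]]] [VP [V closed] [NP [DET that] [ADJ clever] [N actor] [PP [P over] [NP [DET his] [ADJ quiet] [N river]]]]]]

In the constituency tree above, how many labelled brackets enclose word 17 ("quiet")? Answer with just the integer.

6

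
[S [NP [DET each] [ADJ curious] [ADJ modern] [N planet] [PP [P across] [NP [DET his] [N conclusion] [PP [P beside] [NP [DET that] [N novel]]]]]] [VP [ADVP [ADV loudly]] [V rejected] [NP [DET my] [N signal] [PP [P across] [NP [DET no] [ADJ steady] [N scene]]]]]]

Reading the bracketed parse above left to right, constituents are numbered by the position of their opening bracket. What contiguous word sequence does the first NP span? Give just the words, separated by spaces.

each curious modern planet across his conclusion beside that novel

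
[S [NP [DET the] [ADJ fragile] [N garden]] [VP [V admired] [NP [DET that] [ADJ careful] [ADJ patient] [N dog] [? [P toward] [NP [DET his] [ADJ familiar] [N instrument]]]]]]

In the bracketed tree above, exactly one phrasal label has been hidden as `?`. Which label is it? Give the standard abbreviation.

PP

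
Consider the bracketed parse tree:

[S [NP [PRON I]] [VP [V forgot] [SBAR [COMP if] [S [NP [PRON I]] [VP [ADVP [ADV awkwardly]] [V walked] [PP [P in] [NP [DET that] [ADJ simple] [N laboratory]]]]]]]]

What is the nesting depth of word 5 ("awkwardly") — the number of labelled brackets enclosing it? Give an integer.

Path from the root down to the word: S → VP → SBAR → S → VP → ADVP → ADV. That is 7 enclosing brackets.

7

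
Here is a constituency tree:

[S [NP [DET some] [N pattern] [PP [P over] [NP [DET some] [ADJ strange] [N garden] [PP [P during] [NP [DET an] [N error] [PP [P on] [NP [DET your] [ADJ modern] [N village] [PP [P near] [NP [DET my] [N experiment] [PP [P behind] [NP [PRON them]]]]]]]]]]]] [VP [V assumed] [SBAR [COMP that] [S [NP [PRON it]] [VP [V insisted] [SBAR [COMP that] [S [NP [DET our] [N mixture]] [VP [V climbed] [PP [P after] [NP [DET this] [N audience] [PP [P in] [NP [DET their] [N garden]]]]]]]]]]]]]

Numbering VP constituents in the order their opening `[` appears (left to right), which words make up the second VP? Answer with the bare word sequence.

insisted that our mixture climbed after this audience in their garden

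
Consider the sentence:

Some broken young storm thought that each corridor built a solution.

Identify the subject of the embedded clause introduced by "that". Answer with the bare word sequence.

each corridor

"each corridor" is the NP that combines with the VP headed by "built" to form the embedded clause introduced by "that" — the subject.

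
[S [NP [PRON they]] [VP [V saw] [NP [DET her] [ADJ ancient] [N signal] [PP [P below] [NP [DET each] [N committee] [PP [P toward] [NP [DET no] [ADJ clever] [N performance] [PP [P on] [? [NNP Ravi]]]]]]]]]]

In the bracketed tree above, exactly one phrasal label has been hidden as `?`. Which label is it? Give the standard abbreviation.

A constituent whose immediate children are NNP 'Ravi' is a noun phrase: NP.

NP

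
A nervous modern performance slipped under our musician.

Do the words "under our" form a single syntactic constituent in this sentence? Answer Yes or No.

The smallest constituent containing the whole sequence is the prepositional phrase [PP under our musician], but the sequence is only part of it — it straddles the boundary between preposition "under" and noun phrase "our musician".

No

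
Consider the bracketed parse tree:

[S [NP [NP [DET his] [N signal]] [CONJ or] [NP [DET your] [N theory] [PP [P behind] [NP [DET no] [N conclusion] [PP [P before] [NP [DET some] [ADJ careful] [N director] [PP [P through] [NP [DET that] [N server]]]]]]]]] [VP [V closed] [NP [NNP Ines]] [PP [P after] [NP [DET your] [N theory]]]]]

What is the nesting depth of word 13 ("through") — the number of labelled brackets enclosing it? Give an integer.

9

Path from the root down to the word: S → NP → NP → PP → NP → PP → NP → PP → P. That is 9 enclosing brackets.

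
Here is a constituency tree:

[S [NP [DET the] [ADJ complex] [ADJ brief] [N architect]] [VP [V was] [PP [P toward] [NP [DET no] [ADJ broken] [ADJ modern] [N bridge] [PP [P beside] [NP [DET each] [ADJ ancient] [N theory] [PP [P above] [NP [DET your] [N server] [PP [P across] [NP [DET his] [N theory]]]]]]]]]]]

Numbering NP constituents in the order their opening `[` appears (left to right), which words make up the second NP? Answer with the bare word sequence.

The NP opening brackets appear, in order, over: "the complex brief architect"; "no broken modern bridge beside each ancient theory above your server across his theory"; "each ancient theory above your server across his theory"; "your server across his theory"; "his theory". The second one spans "no broken modern bridge beside each ancient theory above your server across his theory".

no broken modern bridge beside each ancient theory above your server across his theory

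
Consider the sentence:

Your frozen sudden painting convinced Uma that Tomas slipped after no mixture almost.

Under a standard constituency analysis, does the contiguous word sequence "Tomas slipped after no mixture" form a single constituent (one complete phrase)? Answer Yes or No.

"Tomas" belongs to the noun phrase "Tomas" while "mixture" belongs to the verb phrase "slipped after no mixture almost"; a span that runs across that boundary is not a single phrase.

No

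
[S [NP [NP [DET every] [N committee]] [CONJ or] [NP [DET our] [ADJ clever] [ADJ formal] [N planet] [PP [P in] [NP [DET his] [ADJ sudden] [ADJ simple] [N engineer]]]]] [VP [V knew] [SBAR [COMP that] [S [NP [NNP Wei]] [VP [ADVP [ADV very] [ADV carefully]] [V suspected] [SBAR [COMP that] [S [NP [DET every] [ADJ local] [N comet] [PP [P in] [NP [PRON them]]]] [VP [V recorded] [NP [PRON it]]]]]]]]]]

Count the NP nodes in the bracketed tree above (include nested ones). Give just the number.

Listing each NP by its span: [NP every committee or our clever formal planet in his sudden simple engineer]; [NP every committee]; [NP our clever formal planet in his sudden simple engineer]; [NP his sudden simple engineer]; [NP Wei]; [NP every local comet in them] … — that makes 8.

8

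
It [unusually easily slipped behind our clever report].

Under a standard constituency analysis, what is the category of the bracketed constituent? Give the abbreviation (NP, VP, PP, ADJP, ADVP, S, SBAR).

VP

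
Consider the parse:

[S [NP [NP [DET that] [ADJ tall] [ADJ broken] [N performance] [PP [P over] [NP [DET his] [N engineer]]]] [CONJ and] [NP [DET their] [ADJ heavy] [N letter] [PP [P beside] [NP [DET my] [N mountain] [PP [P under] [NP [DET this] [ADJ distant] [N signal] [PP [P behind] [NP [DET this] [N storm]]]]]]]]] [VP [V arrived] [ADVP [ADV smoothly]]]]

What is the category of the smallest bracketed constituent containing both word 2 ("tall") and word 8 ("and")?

The smallest bracket enclosing both words is [NP that tall broken performance over his engineer and their heavy letter beside my mountain under this distant signal behind this storm], so the label is NP.

NP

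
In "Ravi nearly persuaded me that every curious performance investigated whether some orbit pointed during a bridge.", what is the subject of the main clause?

Ravi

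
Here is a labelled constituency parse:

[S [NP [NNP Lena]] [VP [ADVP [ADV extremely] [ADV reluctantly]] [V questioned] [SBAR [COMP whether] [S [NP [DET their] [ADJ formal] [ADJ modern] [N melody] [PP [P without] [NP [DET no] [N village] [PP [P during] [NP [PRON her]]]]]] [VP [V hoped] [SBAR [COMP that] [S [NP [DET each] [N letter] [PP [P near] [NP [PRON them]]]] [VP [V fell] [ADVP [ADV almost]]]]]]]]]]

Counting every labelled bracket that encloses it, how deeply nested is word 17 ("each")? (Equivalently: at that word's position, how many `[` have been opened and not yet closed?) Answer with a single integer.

9

Path from the root down to the word: S → VP → SBAR → S → VP → SBAR → S → NP → DET. That is 9 enclosing brackets.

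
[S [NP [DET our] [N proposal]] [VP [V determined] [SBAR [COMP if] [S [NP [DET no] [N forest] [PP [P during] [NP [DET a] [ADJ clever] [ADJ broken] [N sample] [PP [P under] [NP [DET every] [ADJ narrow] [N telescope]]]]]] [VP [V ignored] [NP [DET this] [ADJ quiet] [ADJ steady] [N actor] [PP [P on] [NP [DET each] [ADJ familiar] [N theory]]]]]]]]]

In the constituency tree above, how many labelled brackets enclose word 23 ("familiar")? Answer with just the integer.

The word sits inside ADJ, which is inside NP, inside PP, inside NP, inside VP, inside S, inside SBAR, inside VP, inside S — 9 brackets in all.

9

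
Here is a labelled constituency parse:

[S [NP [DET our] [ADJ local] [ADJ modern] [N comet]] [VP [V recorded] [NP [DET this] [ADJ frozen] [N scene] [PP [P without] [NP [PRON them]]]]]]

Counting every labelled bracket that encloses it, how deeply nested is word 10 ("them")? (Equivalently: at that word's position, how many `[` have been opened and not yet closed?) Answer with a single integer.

Counting open brackets not yet closed at "them": [S [VP [NP [PP [NP [PRON = 6.

6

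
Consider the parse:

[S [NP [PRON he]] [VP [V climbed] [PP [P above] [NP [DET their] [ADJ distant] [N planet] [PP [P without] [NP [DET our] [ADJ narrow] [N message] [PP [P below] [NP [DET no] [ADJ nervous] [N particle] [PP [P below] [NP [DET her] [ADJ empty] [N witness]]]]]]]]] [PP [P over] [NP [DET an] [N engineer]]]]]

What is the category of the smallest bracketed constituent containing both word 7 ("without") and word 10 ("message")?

The smallest bracket enclosing both words is [PP without our narrow message below no nervous particle below her empty witness], so the label is PP.

PP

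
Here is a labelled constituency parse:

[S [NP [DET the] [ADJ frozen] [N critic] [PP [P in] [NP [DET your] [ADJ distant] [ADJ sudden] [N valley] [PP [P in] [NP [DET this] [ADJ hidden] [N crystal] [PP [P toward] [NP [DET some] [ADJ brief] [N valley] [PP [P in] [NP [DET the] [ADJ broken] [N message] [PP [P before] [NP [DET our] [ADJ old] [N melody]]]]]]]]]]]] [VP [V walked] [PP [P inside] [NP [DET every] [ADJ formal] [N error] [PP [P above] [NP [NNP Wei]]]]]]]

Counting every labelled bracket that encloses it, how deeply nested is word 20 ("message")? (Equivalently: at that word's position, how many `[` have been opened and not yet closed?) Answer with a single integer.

11

Counting open brackets not yet closed at "message": [S [NP [PP [NP [PP [NP [PP [NP [PP [NP [N = 11.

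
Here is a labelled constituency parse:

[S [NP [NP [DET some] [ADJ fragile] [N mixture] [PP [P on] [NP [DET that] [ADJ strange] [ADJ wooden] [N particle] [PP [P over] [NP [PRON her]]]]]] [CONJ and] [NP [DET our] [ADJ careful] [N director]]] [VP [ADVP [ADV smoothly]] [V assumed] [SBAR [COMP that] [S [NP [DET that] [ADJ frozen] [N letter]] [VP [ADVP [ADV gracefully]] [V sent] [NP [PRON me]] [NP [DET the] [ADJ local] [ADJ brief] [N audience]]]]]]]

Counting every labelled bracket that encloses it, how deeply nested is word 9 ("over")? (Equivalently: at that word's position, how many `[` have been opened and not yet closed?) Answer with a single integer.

Counting open brackets not yet closed at "over": [S [NP [NP [PP [NP [PP [P = 7.

7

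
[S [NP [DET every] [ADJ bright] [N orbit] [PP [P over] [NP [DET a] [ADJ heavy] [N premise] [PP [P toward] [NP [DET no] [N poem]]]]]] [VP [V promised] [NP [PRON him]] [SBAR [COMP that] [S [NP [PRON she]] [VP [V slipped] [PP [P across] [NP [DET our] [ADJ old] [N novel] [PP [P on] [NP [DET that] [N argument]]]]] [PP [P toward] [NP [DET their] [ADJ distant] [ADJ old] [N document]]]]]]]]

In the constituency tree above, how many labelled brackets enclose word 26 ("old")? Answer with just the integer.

Counting open brackets not yet closed at "old": [S [VP [SBAR [S [VP [PP [NP [ADJ = 8.

8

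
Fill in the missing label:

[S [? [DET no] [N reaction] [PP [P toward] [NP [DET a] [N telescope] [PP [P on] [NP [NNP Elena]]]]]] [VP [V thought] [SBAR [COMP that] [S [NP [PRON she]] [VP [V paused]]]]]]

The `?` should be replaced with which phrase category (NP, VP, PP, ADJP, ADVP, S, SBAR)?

NP

A constituent whose immediate children are DET 'no', N 'reaction', PP is a noun phrase: NP.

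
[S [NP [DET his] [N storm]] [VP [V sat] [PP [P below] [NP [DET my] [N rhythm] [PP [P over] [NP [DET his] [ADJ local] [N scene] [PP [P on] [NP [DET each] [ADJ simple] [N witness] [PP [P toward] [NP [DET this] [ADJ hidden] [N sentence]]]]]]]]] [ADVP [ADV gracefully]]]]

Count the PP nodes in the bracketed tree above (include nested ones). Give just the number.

4

Listing each PP by its span: [PP below my rhythm over his local scene on each simple witness toward this hidden sentence]; [PP over his local scene on each simple witness toward this hidden sentence]; [PP on each simple witness toward this hidden sentence]; [PP toward this hidden sentence] — that makes 4.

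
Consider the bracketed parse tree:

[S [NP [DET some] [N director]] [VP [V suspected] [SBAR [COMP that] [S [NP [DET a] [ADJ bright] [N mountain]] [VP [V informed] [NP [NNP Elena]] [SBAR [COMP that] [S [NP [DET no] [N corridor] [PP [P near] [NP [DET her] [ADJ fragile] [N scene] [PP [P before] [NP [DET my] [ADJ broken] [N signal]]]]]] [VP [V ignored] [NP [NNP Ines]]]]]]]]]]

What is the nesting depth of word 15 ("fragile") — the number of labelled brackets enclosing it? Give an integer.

11

Counting open brackets not yet closed at "fragile": [S [VP [SBAR [S [VP [SBAR [S [NP [PP [NP [ADJ = 11.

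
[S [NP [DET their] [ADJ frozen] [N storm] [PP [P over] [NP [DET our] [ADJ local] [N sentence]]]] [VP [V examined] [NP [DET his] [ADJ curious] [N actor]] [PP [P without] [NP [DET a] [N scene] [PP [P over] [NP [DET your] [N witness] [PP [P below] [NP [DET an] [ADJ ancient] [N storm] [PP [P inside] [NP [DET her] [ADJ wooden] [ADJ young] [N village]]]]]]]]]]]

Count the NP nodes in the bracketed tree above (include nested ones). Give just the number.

7

Scanning left to right, an opening `[NP` appears at word positions 1, 5, 9, 13, 16, 19, 23 — 7 in total.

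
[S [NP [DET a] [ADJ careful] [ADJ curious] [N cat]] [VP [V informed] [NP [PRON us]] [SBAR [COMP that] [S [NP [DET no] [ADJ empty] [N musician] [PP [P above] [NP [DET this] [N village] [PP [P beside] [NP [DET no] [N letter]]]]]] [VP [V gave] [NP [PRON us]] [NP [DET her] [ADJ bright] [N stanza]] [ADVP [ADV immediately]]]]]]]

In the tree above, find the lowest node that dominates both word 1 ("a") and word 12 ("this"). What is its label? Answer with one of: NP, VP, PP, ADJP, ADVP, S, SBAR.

Both words fall inside [S a careful curious cat informed us that no empty musician above this village beside no letter gave us her bright stanza immediately] (words 1–22), and no smaller constituent contains them both. Label: S.

S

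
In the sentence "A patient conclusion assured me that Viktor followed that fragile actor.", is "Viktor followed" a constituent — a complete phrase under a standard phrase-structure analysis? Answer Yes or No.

No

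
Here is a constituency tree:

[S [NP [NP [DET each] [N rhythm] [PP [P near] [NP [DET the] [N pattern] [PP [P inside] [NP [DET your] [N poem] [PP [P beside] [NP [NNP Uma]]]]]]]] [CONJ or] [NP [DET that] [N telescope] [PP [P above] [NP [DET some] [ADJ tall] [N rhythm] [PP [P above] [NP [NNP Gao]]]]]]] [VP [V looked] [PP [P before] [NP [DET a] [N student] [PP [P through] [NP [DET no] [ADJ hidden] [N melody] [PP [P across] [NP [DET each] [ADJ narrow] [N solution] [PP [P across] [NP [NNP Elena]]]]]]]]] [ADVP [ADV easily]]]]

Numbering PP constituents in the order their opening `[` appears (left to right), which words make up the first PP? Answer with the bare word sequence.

Opening `[PP` markers occur at word positions 3, 6, 9, 14, 18, 21, 24, 28, 32; the first of these opens the constituent [PP near the pattern inside your poem beside Uma].

near the pattern inside your poem beside Uma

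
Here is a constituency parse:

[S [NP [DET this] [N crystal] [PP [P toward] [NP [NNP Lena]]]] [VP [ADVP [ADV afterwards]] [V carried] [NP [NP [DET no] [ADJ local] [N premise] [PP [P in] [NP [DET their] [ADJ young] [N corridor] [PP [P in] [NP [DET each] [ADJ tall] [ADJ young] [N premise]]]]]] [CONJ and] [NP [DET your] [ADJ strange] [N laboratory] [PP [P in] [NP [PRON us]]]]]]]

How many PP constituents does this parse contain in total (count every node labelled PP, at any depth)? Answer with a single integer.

4

The PP constituents are: [PP toward Lena]; [PP in their young corridor in each tall young premise]; [PP in each tall young premise]; [PP in us]. Total: 4.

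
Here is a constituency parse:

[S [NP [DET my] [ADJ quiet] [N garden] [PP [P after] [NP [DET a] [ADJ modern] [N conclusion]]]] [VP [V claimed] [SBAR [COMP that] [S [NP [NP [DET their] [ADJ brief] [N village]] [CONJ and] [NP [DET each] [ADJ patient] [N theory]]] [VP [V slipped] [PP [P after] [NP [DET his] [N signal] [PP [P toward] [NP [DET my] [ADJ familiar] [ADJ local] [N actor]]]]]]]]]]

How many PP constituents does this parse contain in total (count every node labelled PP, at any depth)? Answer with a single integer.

3

The PP constituents are: [PP after a modern conclusion]; [PP after his signal toward my familiar local actor]; [PP toward my familiar local actor]. Total: 3.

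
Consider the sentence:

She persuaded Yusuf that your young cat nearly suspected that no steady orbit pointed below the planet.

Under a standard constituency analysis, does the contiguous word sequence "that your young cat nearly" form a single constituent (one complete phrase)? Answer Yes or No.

No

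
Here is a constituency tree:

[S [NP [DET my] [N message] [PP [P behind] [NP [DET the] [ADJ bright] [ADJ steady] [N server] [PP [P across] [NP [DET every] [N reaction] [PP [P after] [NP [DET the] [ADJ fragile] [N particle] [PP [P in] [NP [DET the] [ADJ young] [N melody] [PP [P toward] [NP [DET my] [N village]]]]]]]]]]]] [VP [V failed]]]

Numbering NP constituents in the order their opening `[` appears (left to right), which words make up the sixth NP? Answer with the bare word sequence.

Opening `[NP` markers occur at word positions 1, 4, 9, 12, 16, 20; the sixth of these opens the constituent [NP my village].

my village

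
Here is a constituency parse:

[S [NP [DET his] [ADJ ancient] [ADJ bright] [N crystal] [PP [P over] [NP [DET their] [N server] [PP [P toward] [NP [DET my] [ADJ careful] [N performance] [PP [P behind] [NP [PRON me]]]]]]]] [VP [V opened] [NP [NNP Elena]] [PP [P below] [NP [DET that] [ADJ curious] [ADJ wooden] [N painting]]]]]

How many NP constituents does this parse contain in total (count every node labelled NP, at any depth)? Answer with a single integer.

6

Listing each NP by its span: [NP his ancient bright crystal over their server toward my careful performance behind me]; [NP their server toward my careful performance behind me]; [NP my careful performance behind me]; [NP me]; [NP Elena]; [NP that curious wooden painting] — that makes 6.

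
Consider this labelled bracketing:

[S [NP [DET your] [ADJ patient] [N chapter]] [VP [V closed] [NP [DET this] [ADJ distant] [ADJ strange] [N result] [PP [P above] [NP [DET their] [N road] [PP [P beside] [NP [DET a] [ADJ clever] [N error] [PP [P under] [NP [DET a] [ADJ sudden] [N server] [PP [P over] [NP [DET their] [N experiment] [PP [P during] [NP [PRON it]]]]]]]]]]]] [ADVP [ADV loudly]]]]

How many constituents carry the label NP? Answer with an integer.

The NP constituents are: [NP your patient chapter]; [NP this distant strange result above their road beside a clever error under a sudden server over their experiment during it]; [NP their road beside a clever error under a sudden server over their experiment during it]; [NP a clever error under a sudden server over their experiment during it]; [NP a sudden server over their experiment during it]; [NP their experiment during it] …. Total: 7.

7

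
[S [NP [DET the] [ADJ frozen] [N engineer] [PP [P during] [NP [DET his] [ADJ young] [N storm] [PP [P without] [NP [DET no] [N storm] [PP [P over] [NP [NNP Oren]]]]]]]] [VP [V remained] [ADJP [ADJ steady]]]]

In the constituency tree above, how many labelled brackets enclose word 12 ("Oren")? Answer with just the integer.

Counting open brackets not yet closed at "Oren": [S [NP [PP [NP [PP [NP [PP [NP [NNP = 9.

9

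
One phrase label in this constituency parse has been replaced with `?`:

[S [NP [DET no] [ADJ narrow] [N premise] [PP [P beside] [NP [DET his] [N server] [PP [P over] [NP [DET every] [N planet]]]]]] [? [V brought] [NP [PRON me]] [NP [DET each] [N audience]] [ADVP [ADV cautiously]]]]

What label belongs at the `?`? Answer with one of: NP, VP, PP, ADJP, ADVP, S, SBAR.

VP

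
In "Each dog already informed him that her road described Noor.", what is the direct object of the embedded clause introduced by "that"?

Noor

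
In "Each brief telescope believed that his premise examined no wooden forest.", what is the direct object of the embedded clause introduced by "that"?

The verb of the embedded clause introduced by "that" is "examined"; its direct object is the NP "no wooden forest".

no wooden forest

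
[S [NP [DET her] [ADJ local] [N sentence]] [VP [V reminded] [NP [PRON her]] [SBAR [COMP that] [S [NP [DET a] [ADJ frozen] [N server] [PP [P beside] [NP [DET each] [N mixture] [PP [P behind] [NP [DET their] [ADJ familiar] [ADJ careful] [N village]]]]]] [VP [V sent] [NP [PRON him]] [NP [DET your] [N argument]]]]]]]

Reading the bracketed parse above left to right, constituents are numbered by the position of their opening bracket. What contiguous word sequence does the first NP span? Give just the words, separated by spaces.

her local sentence

In left-to-right order the NP constituents are "her local sentence"; "her"; "a frozen server beside each mixture behind their familiar careful village"; "each mixture behind their familiar careful village"; "their familiar careful village"; "him"; "your argument". Number 1 is "her local sentence".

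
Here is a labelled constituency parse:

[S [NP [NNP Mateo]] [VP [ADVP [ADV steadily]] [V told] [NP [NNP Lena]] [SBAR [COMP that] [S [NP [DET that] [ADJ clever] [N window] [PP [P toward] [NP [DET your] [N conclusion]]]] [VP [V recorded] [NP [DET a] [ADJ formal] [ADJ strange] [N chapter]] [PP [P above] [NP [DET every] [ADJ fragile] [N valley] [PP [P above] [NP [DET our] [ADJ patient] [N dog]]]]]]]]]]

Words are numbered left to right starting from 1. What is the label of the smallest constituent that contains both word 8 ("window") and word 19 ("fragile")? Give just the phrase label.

Word 8 lies under S → VP → SBAR → S → NP → N; word 19 lies under S → VP → SBAR → S → VP → PP → NP → ADJ. The lowest shared node is the S.

S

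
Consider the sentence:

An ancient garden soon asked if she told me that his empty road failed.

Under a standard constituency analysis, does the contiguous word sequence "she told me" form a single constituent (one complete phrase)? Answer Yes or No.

No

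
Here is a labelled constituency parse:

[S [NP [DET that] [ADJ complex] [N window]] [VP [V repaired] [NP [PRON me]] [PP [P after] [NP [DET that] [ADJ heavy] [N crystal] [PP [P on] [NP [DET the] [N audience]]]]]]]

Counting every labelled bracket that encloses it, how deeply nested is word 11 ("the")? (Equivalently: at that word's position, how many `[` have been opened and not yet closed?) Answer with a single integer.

Path from the root down to the word: S → VP → PP → NP → PP → NP → DET. That is 7 enclosing brackets.

7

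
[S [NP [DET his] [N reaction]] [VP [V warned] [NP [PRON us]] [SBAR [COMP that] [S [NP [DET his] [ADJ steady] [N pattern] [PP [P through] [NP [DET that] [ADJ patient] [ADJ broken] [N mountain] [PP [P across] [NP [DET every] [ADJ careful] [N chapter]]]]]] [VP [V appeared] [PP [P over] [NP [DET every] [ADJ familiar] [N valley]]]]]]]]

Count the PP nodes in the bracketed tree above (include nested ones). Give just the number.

3

The PP constituents are: [PP through that patient broken mountain across every careful chapter]; [PP across every careful chapter]; [PP over every familiar valley]. Total: 3.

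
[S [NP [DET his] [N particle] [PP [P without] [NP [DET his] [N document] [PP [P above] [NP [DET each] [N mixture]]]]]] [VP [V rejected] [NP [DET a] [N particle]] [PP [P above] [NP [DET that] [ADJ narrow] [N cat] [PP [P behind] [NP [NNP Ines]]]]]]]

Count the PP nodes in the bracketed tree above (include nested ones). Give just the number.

4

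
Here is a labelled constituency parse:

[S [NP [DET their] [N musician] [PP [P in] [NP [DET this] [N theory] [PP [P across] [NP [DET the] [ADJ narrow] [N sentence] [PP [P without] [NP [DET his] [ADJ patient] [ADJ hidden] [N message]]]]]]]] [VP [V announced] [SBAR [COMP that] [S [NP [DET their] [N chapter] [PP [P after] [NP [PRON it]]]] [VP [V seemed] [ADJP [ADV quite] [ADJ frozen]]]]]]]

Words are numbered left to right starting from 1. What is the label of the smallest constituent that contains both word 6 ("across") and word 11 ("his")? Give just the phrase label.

PP

The smallest bracket enclosing both words is [PP across the narrow sentence without his patient hidden message], so the label is PP.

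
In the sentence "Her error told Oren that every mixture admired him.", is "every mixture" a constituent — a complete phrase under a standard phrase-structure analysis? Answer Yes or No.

These words form the whole noun phrase headed by "mixture", so yes — one constituent.

Yes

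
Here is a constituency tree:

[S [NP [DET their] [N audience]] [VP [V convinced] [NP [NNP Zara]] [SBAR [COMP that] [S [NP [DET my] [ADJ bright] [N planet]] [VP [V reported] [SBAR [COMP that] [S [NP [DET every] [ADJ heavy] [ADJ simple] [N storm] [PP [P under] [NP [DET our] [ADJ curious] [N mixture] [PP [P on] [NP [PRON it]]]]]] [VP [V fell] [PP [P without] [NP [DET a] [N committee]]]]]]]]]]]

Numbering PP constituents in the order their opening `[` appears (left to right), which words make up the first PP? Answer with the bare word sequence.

under our curious mixture on it

In left-to-right order the PP constituents are "under our curious mixture on it"; "on it"; "without a committee". Number 1 is "under our curious mixture on it".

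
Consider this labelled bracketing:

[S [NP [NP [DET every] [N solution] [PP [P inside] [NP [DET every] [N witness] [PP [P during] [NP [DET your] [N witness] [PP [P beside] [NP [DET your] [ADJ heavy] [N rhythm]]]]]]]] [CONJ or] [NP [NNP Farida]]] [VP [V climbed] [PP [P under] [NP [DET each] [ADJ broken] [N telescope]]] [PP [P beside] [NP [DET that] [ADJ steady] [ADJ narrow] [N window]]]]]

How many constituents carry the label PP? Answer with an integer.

Listing each PP by its span: [PP inside every witness during your witness beside your heavy rhythm]; [PP during your witness beside your heavy rhythm]; [PP beside your heavy rhythm]; [PP under each broken telescope]; [PP beside that steady narrow window] — that makes 5.

5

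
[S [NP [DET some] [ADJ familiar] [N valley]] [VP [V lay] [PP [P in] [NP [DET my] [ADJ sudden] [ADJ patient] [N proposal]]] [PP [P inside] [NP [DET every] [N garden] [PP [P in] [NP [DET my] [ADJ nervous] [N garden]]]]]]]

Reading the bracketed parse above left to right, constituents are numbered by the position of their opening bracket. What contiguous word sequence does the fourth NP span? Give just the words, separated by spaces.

The NP opening brackets appear, in order, over: "some familiar valley"; "my sudden patient proposal"; "every garden in my nervous garden"; "my nervous garden". The fourth one spans "my nervous garden".

my nervous garden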